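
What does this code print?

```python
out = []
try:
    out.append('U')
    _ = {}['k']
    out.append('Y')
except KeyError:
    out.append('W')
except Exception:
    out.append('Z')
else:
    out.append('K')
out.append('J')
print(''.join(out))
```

Execution trace: 'U' (try body) → 'W' (except KeyError) → 'J' (after the try/except). Output: UWJ

Answer: UWJ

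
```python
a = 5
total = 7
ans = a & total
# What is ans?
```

Trace:
`a = 5` → a = 5
`total = 7` → total = 7
`ans = a & total` → ans = 5
So ans = 5

Answer: 5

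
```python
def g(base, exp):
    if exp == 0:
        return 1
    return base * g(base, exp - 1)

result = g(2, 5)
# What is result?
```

g(2, 5) = 2 * 2 * 2 * 2 * 2 = 32

Answer: 32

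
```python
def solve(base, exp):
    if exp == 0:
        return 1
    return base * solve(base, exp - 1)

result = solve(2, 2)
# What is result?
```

solve(2, 2) = 2 * 2 = 4

Answer: 4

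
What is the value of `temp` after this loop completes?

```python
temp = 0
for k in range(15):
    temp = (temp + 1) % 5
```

Increment mod 5, 15 times = 0
`temp` takes the values: 0 → 1 → 2 → 3 → 4 → 0 → 1 → 2 → 3 → 4 → 0 → 1 → 2 → 3 → 4 → 0

Answer: 0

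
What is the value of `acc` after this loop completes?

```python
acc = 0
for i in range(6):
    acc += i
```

Sum of 0 to 5 = 15
`acc` takes the values: 0 → 1 → 3 → 6 → 10 → 15

Answer: 15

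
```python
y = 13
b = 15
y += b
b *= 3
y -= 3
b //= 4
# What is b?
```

Trace:
`y = 13` → y = 13
`b = 15` → b = 15
`y += b` → y = 28
`b *= 3` → b = 45
`y -= 3` → y = 25
`b //= 4` → b = 11
So b = 11

Answer: 11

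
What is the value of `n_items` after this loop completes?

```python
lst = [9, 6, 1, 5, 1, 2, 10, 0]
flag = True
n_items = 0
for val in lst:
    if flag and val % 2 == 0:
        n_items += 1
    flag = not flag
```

Count even values at even positions
`n_items` takes the values: 0 → 1

Answer: 1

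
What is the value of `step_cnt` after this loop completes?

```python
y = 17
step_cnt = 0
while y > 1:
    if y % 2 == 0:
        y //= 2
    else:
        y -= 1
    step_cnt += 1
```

Steps to reduce 17 to 1
`step_cnt` takes the values: 0 → 1 → 2 → 3 → 4 → 5

Answer: 5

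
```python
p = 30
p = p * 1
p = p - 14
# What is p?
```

Trace:
`p = 30` → p = 30
`p = p * 1` → p = 30
`p = p - 14` → p = 16
So p = 16

Answer: 16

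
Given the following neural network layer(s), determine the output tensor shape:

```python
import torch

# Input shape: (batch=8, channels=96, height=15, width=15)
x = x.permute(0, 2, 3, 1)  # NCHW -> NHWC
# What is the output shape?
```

Input: (8, 96, 15, 15) -> Output: (8, 15, 15, 96)

Answer: (8, 15, 15, 96)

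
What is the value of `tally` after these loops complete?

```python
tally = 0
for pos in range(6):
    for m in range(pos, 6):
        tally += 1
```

Upper triangle: 6 + 5 + ... + 1
`tally` takes the values: 0 → 1 → 2 → 3 → 4 → 5 → 6 → 7 → 8 → 9 → 10 → 11 → 12 → 13 → 14 → 15 → 16 → 17 → 18 → 19 → 20 → 21

Answer: 21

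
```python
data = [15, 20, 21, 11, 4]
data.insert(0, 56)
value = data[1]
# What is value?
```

Trace:
`data = [15, 20, 21, 11, 4]` → data = [15, 20, 21, 11, 4]
`data.insert(0, 56)` → data = [56, 15, 20, 21, 11, 4]
`value = data[1]` → value = 15
So value = 15

Answer: 15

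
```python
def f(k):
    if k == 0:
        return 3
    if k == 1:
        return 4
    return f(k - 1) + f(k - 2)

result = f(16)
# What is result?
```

Build up from base cases: f(0)=3, f(1)=4, f(2)=7, f(3)=11, f(4)=18, f(5)=29, f(6)=47, ..., f(16)=5778

Answer: 5778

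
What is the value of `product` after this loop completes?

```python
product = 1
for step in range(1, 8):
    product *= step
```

7! = 5040
`product` takes the values: 1 → 2 → 6 → 24 → 120 → 720 → 5040

Answer: 5040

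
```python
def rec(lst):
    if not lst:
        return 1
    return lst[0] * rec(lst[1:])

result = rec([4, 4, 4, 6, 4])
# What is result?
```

Product over [4, 4, 4, 6, 4] = 4 * 4 * 4 * 6 * 4 = 1536

Answer: 1536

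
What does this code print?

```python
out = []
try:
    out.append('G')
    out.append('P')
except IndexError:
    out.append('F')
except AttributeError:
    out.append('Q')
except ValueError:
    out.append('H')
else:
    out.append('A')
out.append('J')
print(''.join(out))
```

Execution trace: 'G' (try body) → 'P' (try body, no exception) → 'A' (else) → 'J' (after the try/except). Output: GPAJ

Answer: GPAJ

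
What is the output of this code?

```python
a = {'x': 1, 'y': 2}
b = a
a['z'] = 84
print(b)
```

Key concept: dict aliasing.
Step by step:
`a = {'x': 1, 'y': 2}` → a = {'x': 1, 'y': 2}
`b = a` → b = {'x': 1, 'y': 2} (same object as a)
`a['z'] = 84` → a = {'x': 1, 'y': 2, 'z': 84} (same object as b); b = {'x': 1, 'y': 2, 'z': 84} (same object as a)
`print(b)` → prints {'x': 1, 'y': 2, 'z': 84}

Answer: {'x': 1, 'y': 2, 'z': 84}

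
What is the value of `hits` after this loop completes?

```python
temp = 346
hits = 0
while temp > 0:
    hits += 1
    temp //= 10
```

Count digits by repeated division by 10
`hits` takes the values: 0 → 1 → 2 → 3

Answer: 3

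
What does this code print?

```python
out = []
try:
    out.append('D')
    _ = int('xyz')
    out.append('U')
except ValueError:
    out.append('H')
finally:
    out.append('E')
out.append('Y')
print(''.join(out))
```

Execution trace: 'D' (try body) → 'H' (except ValueError) → 'E' (finally) → 'Y' (after the try/except). Output: DHEY

Answer: DHEY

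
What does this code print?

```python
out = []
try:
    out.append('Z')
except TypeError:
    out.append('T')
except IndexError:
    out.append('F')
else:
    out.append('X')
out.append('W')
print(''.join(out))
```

Execution trace: 'Z' (try body, no exception) → 'X' (else) → 'W' (after the try/except). Output: ZXW

Answer: ZXW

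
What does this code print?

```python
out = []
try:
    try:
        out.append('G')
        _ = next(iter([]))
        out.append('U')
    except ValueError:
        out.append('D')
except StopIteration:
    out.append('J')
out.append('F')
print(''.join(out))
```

Execution trace: 'G' (try body) → 'J' (outer except StopIteration) → 'F' (after the try/except). Output: GJF

Answer: GJF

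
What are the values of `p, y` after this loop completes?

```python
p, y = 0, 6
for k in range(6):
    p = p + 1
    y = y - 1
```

p goes 0→6, y goes 6→0
`p, y` takes the values: (0, 6) → (1, 6) → (1, 5) → (2, 5) → (2, 4) → (3, 4) → (3, 3) → (4, 3) → (4, 2) → (5, 2) → (5, 1) → (6, 1) → (6, 0)

Answer: 6, 0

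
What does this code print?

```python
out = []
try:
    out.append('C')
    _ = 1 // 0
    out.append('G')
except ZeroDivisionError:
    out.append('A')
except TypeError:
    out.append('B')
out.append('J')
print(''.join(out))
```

Execution trace: 'C' (try body) → 'A' (except ZeroDivisionError) → 'J' (after the try/except). Output: CAJ

Answer: CAJ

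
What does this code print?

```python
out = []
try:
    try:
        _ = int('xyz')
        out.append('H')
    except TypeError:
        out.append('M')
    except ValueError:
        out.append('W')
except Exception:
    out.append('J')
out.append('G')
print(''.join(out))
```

Execution trace: 'W' (inner except ValueError) → 'G' (after the try/except). Output: WG

Answer: WG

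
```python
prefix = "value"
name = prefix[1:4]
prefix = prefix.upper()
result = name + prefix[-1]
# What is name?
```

Trace:
`prefix = "value"` → prefix = 'value'
`name = prefix[1:4]` → name = 'alu'
`prefix = prefix.upper()` → prefix = 'VALUE'
`result = name + prefix[-1]` → result = 'aluE'
So name = 'alu'

Answer: 'alu'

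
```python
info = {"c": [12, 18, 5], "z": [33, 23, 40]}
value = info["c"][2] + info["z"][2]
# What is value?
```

Trace:
`info = {"c": [12, 18, 5], "z": [33, 23, 40]}` → info = {'c': [12, 18, 5], 'z': [33, 23, 40]}
`value = info["c"][2] + info["z"][2]` → value = 45
So value = 45

Answer: 45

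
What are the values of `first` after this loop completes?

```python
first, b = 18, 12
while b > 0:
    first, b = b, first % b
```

GCD of 18 and 12
`first` takes the values: 18 → 12 → 6

Answer: 6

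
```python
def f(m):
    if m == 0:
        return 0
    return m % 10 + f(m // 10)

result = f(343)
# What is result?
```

Sum of digits of 343: 3 + 4 + 3 = 10

Answer: 10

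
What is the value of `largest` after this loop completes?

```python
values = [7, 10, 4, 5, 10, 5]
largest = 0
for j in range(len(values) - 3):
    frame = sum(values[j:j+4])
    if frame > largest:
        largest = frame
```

Max sum of 4-element window in [7, 10, 4, 5, 10, 5]
`largest` takes the values: 0 → 26 → 29

Answer: 29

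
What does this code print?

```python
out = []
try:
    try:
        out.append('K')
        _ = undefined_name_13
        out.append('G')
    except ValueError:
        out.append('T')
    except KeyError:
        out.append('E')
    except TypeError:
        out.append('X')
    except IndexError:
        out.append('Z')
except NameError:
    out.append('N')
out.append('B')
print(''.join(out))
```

Execution trace: 'K' (try body) → 'N' (outer except NameError) → 'B' (after the try/except). Output: KNB

Answer: KNB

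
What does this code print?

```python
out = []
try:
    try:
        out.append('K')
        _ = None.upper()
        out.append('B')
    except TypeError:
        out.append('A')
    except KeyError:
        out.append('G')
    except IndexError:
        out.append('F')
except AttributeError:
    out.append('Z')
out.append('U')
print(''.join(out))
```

Execution trace: 'K' (try body) → 'Z' (outer except AttributeError) → 'U' (after the try/except). Output: KZU

Answer: KZU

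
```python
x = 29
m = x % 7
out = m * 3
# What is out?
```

Trace:
`x = 29` → x = 29
`m = x % 7` → m = 1
`out = m * 3` → out = 3
So out = 3

Answer: 3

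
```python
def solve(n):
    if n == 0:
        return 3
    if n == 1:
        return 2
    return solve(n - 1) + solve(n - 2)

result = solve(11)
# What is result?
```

Build up from base cases: solve(0)=3, solve(1)=2, solve(2)=5, solve(3)=7, solve(4)=12, solve(5)=19, solve(6)=31, ..., solve(11)=343

Answer: 343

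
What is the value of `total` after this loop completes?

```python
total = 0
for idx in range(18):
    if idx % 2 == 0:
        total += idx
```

Sum of even numbers 0 to 17
`total` takes the values: 0 → 2 → 6 → 12 → 20 → 30 → 42 → 56 → 72

Answer: 72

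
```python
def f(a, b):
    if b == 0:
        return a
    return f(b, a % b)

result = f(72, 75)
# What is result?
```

f(72, 75) -> f(75, 72) -> f(72, 3) -> f(3, 0) -> 3

Answer: 3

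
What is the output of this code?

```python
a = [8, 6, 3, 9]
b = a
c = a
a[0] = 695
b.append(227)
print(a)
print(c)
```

Key concept: multiple aliases.
Step by step:
`a = [8, 6, 3, 9]` → a = [8, 6, 3, 9]
`b = a` → b = [8, 6, 3, 9] (same object as a)
`c = a` → c = [8, 6, 3, 9] (same object as a, b)
`a[0] = 695` → a = [695, 6, 3, 9] (same object as b, c); b = [695, 6, 3, 9] (same object as a, c); c = [695, 6, 3, 9] (same object as a, b)
`b.append(227)` → a = [695, 6, 3, 9, 227] (same object as b, c); b = [695, 6, 3, 9, 227] (same object as a, c); c = [695, 6, 3, 9, 227] (same object as a, b)
`print(a)` → prints [695, 6, 3, 9, 227]
`print(c)` → prints [695, 6, 3, 9, 227]

Answer:
[695, 6, 3, 9, 227]
[695, 6, 3, 9, 227]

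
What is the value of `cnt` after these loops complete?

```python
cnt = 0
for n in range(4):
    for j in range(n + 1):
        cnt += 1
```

Triangle: 1 + 2 + ... + 4
`cnt` takes the values: 0 → 1 → 2 → 3 → 4 → 5 → 6 → 7 → 8 → 9 → 10

Answer: 10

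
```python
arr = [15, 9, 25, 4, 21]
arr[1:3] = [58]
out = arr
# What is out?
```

Trace:
`arr = [15, 9, 25, 4, 21]` → arr = [15, 9, 25, 4, 21]
`arr[1:3] = [58]` → arr = [15, 58, 4, 21]
`out = arr` → out = [15, 58, 4, 21]
So out = [15, 58, 4, 21]

Answer: [15, 58, 4, 21]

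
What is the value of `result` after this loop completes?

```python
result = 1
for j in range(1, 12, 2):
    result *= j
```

Product of 1, 3, 5, ... up to 11
`result` takes the values: 1 → 3 → 15 → 105 → 945 → 10395

Answer: 10395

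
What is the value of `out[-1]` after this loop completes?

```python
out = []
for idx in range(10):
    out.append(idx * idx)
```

Last element of squares 0 to 9
`out` takes the values: [] → [0] → [0, 1] → [0, 1, 4] → [0, 1, 4, 9] → [0, 1, 4, 9, 16] → [0, 1, 4, 9, 16, 25] → [0, 1, 4, 9, 16, 25, 36] → [0, 1, 4, 9, 16, 25, 36, 49] → [0, 1, 4, 9, 16, 25, 36, 49, 64] → [0, 1, 4, 9, 16, 25, 36, 49, 64, 81]
So `out[-1]` = 81

Answer: 81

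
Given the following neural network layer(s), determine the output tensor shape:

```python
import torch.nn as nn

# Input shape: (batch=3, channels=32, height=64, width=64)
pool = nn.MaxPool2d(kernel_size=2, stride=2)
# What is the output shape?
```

Input: (3, 32, 64, 64) -> Output: (3, 32, 32, 32)

Answer: (3, 32, 32, 32)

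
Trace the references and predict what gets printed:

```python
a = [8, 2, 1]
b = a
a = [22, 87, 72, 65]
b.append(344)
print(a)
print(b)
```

Key concept: rebinding vs mutation: a is rebound to a new list, b still points at the original.
Step by step:
`a = [8, 2, 1]` → a = [8, 2, 1]
`b = a` → b = [8, 2, 1] (same object as a)
`a = [22, 87, 72, 65]` → a = [22, 87, 72, 65]
`b.append(344)` → b = [8, 2, 1, 344]
`print(a)` → prints [22, 87, 72, 65]
`print(b)` → prints [8, 2, 1, 344]

Answer:
[22, 87, 72, 65]
[8, 2, 1, 344]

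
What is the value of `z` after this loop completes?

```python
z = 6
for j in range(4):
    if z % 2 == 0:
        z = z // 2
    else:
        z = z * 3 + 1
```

Collatz-style transformation from 6
`z` takes the values: 6 → 3 → 10 → 5 → 16

Answer: 16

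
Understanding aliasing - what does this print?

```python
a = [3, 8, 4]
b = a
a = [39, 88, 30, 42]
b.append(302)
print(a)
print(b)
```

Key concept: rebinding vs mutation: a is rebound to a new list, b still points at the original.
Step by step:
`a = [3, 8, 4]` → a = [3, 8, 4]
`b = a` → b = [3, 8, 4] (same object as a)
`a = [39, 88, 30, 42]` → a = [39, 88, 30, 42]
`b.append(302)` → b = [3, 8, 4, 302]
`print(a)` → prints [39, 88, 30, 42]
`print(b)` → prints [3, 8, 4, 302]

Answer:
[39, 88, 30, 42]
[3, 8, 4, 302]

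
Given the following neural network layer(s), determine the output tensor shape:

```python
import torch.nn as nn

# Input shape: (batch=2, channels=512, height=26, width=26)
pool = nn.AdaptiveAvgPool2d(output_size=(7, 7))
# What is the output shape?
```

Input: (2, 512, 26, 26) -> Output: (2, 512, 7, 7)

Answer: (2, 512, 7, 7)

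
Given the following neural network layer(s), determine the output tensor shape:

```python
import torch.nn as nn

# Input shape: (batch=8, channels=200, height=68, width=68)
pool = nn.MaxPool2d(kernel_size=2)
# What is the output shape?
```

Input: (8, 200, 68, 68) -> Output: (8, 200, 34, 34)

Answer: (8, 200, 34, 34)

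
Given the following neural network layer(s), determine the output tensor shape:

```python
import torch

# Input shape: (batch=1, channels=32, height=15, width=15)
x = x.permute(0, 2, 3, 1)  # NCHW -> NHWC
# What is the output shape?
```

Input: (1, 32, 15, 15) -> Output: (1, 15, 15, 32)

Answer: (1, 15, 15, 32)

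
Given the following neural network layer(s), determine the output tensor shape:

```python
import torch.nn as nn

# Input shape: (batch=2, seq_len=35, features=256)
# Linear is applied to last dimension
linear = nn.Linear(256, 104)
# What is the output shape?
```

Input: (2, 35, 256) -> Output: (2, 35, 104)

Answer: (2, 35, 104)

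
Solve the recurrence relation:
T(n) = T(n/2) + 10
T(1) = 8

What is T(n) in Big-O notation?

Each step divides n by 2 and adds 10. After log_2(n) steps we reach T(1)=8. So T(n) = 10·log_2(n) + 8 = O(log n).

Answer: O(log n)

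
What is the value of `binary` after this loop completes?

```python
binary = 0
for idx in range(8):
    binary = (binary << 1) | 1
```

Build 8 consecutive 1-bits: 0b11111111
`binary` takes the values: 0 → 1 → 3 → 7 → 15 → 31 → 63 → 127 → 255

Answer: 255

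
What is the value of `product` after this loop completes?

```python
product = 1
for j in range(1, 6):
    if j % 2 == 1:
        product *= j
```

Product of odd numbers 1 to 5
`product` takes the values: 1 → 3 → 15

Answer: 15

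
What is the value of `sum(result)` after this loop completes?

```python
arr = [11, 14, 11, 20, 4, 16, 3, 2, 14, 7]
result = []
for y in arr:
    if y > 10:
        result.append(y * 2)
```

Sum of doubled values > 10
`result` takes the values: [] → [22] → [22, 28] → [22, 28, 22] → [22, 28, 22, 40] → [22, 28, 22, 40, 32] → [22, 28, 22, 40, 32, 28]
So `sum(result)` = 172

Answer: 172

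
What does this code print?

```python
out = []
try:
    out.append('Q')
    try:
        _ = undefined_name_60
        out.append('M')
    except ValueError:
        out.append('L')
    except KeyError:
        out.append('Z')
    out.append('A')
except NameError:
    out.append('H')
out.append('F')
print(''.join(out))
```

Execution trace: 'Q' (try body) → 'H' (except NameError) → 'F' (after the try/except). Output: QHF

Answer: QHF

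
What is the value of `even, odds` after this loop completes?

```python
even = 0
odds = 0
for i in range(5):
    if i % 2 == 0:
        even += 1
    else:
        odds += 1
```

Count evens and odds in range(5)
`even, odds` takes the values: (0, 0) → (1, 0) → (1, 1) → (2, 1) → (2, 2) → (3, 2)

Answer: 3, 2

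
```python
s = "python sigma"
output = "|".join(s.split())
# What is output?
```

Trace:
`s = "python sigma"` → s = 'python sigma'
`output = "|".join(s.split())` → output = 'python|sigma'
So output = 'python|sigma'

Answer: 'python|sigma'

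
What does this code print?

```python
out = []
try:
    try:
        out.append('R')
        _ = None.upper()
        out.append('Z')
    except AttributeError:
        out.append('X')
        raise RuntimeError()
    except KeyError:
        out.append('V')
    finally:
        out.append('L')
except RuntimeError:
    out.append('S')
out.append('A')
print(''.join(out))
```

Execution trace: 'R' (inner try body) → 'X' (inner except AttributeError) → 'L' (inner finally) → 'S' (outer except RuntimeError) → 'A' (after the try/except). Output: RXLSA

Answer: RXLSA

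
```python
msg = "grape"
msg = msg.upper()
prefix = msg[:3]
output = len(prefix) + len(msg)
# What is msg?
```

Trace:
`msg = "grape"` → msg = 'grape'
`msg = msg.upper()` → msg = 'GRAPE'
`prefix = msg[:3]` → prefix = 'GRA'
`output = len(prefix) + len(msg)` → output = 8
So msg = 'GRAPE'

Answer: 'GRAPE'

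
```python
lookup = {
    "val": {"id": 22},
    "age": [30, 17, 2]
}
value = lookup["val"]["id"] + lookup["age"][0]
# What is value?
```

Trace:
`lookup = { ...` → lookup = {'val': {'id': 22}, 'age': [30, 17, 2]}
`value = lookup["val"]["id"] + lookup["age"][0]` → value = 52
So value = 52

Answer: 52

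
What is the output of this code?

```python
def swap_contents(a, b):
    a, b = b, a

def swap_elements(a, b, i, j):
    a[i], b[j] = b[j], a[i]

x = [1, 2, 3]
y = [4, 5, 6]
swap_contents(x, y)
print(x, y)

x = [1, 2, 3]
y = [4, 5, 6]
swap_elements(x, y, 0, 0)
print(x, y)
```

Key concept: parameter rebinding vs mutation.
Step by step:
`x = [1, 2, 3]` → x = [1, 2, 3]
`y = [4, 5, 6]` → y = [4, 5, 6]
`swap_contents(x, y)` → no visible change to tracked variables
`print(x, y)` → prints [1, 2, 3] [4, 5, 6]
`x = [1, 2, 3]` → x = [1, 2, 3]
`y = [4, 5, 6]` → y = [4, 5, 6]
`swap_elements(x, y, 0, 0)` → x = [4, 2, 3]; y = [1, 5, 6]
`print(x, y)` → prints [4, 2, 3] [1, 5, 6]

Answer:
[1, 2, 3] [4, 5, 6]
[4, 2, 3] [1, 5, 6]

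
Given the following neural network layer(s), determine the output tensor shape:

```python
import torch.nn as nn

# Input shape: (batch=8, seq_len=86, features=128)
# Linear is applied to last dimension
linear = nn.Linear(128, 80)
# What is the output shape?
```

Input: (8, 86, 128) -> Output: (8, 86, 80)

Answer: (8, 86, 80)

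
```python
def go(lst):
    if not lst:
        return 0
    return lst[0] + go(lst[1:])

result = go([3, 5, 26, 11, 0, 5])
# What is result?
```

3 + 5 + 26 + 11 + 0 + 5 + 0 = 50

Answer: 50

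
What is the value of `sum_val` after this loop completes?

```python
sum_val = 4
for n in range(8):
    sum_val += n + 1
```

Start at 4, add 1 to 8 = 40
`sum_val` takes the values: 4 → 5 → 7 → 10 → 14 → 19 → 25 → 32 → 40

Answer: 40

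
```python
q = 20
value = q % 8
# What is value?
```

Trace:
`q = 20` → q = 20
`value = q % 8` → value = 4
So value = 4

Answer: 4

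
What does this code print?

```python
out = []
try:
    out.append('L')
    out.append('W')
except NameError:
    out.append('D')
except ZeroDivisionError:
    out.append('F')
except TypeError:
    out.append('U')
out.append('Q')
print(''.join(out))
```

Execution trace: 'L' (try body) → 'W' (try body, no exception) → 'Q' (after the try/except). Output: LWQ

Answer: LWQ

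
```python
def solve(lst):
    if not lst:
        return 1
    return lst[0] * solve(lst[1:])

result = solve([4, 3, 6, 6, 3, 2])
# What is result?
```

Product over [4, 3, 6, 6, 3, 2] = 4 * 3 * 6 * 6 * 3 * 2 = 2592

Answer: 2592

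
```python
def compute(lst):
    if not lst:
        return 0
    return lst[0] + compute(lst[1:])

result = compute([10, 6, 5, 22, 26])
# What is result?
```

10 + 6 + 5 + 22 + 26 + 0 = 69

Answer: 69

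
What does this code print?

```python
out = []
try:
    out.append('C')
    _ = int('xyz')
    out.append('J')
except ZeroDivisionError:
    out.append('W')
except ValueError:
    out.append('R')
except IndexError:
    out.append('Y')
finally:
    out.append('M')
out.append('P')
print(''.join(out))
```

Execution trace: 'C' (try body) → 'R' (except ValueError) → 'M' (finally) → 'P' (after the try/except). Output: CRMP

Answer: CRMP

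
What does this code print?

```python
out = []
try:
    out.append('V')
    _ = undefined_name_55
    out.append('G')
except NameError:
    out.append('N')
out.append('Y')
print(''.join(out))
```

Execution trace: 'V' (try body) → 'N' (except NameError) → 'Y' (after the try/except). Output: VNY

Answer: VNY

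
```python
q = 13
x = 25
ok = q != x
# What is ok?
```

Trace:
`q = 13` → q = 13
`x = 25` → x = 25
`ok = q != x` → ok = True
So ok = True

Answer: True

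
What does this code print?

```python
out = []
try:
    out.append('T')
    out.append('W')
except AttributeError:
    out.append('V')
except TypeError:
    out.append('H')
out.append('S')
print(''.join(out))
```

Execution trace: 'T' (try body) → 'W' (try body, no exception) → 'S' (after the try/except). Output: TWS

Answer: TWS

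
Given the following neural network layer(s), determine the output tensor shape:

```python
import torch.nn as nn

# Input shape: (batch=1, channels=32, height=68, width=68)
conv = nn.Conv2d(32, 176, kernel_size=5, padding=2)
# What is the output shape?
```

Input: (1, 32, 68, 68) -> Output: (1, 176, 68, 68)

Answer: (1, 176, 68, 68)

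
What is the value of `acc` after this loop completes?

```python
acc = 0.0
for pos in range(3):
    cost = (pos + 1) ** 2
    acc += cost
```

Sum of squared losses 1² + 2² + ... + 3²
`acc` takes the values: 0.0 → 1.0 → 5.0 → 14.0

Answer: 14.0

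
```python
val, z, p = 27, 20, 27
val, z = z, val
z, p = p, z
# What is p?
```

Trace:
`val, z, p = 27, 20, 27` → val = 27; z = 20; p = 27
`val, z = z, val` → val = 20; z = 27
`z, p = p, z` → z = 27; p = 27
So p = 27

Answer: 27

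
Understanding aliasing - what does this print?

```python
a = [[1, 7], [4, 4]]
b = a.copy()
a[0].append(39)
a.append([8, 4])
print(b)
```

Key concept: shallow copy with nested lists.
Step by step:
`a = [[1, 7], [4, 4]]` → a = [[1, 7], [4, 4]]
`b = a.copy()` → b = [[1, 7], [4, 4]]
`a[0].append(39)` → a = [[1, 7, 39], [4, 4]]; b = [[1, 7, 39], [4, 4]]
`a.append([8, 4])` → a = [[1, 7, 39], [4, 4], [8, 4]]
`print(b)` → prints [[1, 7, 39], [4, 4]]

Answer: [[1, 7, 39], [4, 4]]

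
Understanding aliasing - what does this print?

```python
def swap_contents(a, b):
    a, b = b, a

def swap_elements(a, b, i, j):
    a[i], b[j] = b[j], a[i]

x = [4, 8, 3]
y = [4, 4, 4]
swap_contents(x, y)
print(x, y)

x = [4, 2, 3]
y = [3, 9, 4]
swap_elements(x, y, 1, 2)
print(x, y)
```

Key concept: parameter rebinding vs mutation.
Step by step:
`x = [4, 8, 3]` → x = [4, 8, 3]
`y = [4, 4, 4]` → y = [4, 4, 4]
`swap_contents(x, y)` → no visible change to tracked variables
`print(x, y)` → prints [4, 8, 3] [4, 4, 4]
`x = [4, 2, 3]` → x = [4, 2, 3]
`y = [3, 9, 4]` → y = [3, 9, 4]
`swap_elements(x, y, 1, 2)` → x = [4, 4, 3]; y = [3, 9, 2]
`print(x, y)` → prints [4, 4, 3] [3, 9, 2]

Answer:
[4, 8, 3] [4, 4, 4]
[4, 4, 3] [3, 9, 2]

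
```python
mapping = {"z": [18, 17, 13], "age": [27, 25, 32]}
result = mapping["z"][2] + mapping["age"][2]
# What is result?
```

Trace:
`mapping = {"z": [18, 17, 13], "age": [27, 25, 32]}` → mapping = {'z': [18, 17, 13], 'age': [27, 25, 32]}
`result = mapping["z"][2] + mapping["age"][2]` → result = 45
So result = 45

Answer: 45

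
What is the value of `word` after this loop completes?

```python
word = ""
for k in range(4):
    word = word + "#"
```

Repeat '#' 4 times
`word` takes the values: "" → "#" → "##" → "###" → "####"

Answer: "####"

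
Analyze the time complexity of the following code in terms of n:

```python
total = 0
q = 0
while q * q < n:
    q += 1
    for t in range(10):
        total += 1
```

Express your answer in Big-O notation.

Each loop level contributes: √n × 1. Multiplying the contributions gives O(√n).

Answer: O(√n)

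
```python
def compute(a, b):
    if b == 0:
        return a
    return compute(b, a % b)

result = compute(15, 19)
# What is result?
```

compute(15, 19) -> compute(19, 15) -> compute(15, 4) -> compute(4, 3) -> compute(3, 1) -> compute(1, 0) -> 1

Answer: 1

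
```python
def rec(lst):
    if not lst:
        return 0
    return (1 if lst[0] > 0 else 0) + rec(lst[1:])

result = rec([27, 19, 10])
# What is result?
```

Count of positive elements in [27, 19, 10] = 3

Answer: 3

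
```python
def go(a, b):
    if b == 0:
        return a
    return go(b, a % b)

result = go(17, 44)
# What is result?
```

go(17, 44) -> go(44, 17) -> go(17, 10) -> go(10, 7) -> go(7, 3) -> go(3, 1) -> go(1, 0) -> 1

Answer: 1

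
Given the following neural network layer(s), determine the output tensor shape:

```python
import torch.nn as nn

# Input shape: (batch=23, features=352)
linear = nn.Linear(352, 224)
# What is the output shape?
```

Input: (23, 352) -> Output: (23, 224)

Answer: (23, 224)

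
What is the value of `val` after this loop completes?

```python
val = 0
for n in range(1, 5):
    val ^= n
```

XOR of 1 to 4
`val` takes the values: 0 → 1 → 3 → 0 → 4

Answer: 4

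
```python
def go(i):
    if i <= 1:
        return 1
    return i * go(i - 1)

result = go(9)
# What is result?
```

go(9) = 9 * 8 * 7 * 6 * 5 * 4 * 3 * 2 * 1 = 362880

Answer: 362880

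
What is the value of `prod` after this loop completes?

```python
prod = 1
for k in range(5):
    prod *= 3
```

3^5 = 243
`prod` takes the values: 1 → 3 → 9 → 27 → 81 → 243

Answer: 243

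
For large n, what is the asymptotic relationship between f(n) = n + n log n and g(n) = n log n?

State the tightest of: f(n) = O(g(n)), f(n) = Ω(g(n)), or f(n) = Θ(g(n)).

n + n log n vs n log n: f(n) = Θ(g(n)) — they are asymptotically equivalent (the n term is dominated).

Answer: f(n) = Θ(g(n)) — they are asymptotically equivalent (the n term is dominated).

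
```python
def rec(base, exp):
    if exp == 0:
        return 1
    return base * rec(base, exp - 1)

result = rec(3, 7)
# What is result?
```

rec(3, 7) = 3 * 3 * 3 * 3 * 3 * 3 * 3 = 2187

Answer: 2187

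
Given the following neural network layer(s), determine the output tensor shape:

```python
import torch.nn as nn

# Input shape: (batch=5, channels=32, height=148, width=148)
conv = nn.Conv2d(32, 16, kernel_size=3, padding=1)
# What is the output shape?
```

Input: (5, 32, 148, 148) -> Output: (5, 16, 148, 148)

Answer: (5, 16, 148, 148)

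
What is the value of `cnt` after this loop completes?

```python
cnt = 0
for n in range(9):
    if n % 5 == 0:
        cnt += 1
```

Count numbers divisible by 5 in range(9)
`cnt` takes the values: 0 → 1 → 2

Answer: 2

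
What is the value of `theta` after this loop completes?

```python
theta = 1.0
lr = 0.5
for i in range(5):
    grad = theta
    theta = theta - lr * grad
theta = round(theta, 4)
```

Gradient descent: w = 1.0 * (1 - 0.5)^5
`theta` takes the values: 1.0 → 0.5 → 0.25 → 0.125 → 0.0625 → 0.03125 → 0.0312

Answer: 0.0312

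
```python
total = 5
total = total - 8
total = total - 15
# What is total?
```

Trace:
`total = 5` → total = 5
`total = total - 8` → total = -3
`total = total - 15` → total = -18
So total = -18

Answer: -18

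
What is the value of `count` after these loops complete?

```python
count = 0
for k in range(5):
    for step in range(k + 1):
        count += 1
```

Triangle: 1 + 2 + ... + 5
`count` takes the values: 0 → 1 → 2 → 3 → 4 → 5 → 6 → 7 → 8 → 9 → 10 → 11 → 12 → 13 → 14 → 15

Answer: 15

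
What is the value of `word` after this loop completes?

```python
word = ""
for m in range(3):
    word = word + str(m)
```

Concatenate digits 0 to 2
`word` takes the values: "" → "0" → "01" → "012"

Answer: "012"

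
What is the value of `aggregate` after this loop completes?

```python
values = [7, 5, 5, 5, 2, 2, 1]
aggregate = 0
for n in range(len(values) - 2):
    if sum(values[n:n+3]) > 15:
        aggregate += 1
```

Count windows with sum > 15
`aggregate` takes the values: 0 → 1

Answer: 1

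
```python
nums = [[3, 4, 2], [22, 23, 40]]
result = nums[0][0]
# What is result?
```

Trace:
`nums = [[3, 4, 2], [22, 23, 40]]` → nums = [[3, 4, 2], [22, 23, 40]]
`result = nums[0][0]` → result = 3
So result = 3

Answer: 3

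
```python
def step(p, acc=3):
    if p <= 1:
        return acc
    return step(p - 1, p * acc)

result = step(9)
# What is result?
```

Accumulator trace (n, acc): (9, 3) -> (8, 27) -> (7, 216) -> (6, 1512) -> (5, 9072) -> (4, 45360) -> (3, 181440) -> (2, 544320) -> (1, 1088640) -> return 1088640

Answer: 1088640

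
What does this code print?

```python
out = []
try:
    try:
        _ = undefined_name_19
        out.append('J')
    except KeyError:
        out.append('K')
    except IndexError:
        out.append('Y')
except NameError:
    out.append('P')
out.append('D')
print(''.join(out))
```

Execution trace: 'P' (outer except NameError) → 'D' (after the try/except). Output: PD

Answer: PD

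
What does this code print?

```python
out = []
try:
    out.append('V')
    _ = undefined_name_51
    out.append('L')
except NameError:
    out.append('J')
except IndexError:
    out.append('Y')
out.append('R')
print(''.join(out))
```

Execution trace: 'V' (try body) → 'J' (except NameError) → 'R' (after the try/except). Output: VJR

Answer: VJR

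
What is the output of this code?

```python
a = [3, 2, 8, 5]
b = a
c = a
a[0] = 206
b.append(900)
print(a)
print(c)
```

Key concept: multiple aliases.
Step by step:
`a = [3, 2, 8, 5]` → a = [3, 2, 8, 5]
`b = a` → b = [3, 2, 8, 5] (same object as a)
`c = a` → c = [3, 2, 8, 5] (same object as a, b)
`a[0] = 206` → a = [206, 2, 8, 5] (same object as b, c); b = [206, 2, 8, 5] (same object as a, c); c = [206, 2, 8, 5] (same object as a, b)
`b.append(900)` → a = [206, 2, 8, 5, 900] (same object as b, c); b = [206, 2, 8, 5, 900] (same object as a, c); c = [206, 2, 8, 5, 900] (same object as a, b)
`print(a)` → prints [206, 2, 8, 5, 900]
`print(c)` → prints [206, 2, 8, 5, 900]

Answer:
[206, 2, 8, 5, 900]
[206, 2, 8, 5, 900]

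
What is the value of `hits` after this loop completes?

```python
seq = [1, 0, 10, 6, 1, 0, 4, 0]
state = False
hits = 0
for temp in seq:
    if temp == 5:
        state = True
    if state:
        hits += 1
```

Count elements after first 5 in [1, 0, 10, 6, 1, 0, 4, 0]
`hits` takes the values: 0

Answer: 0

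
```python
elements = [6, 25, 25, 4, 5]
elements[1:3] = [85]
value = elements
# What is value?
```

Trace:
`elements = [6, 25, 25, 4, 5]` → elements = [6, 25, 25, 4, 5]
`elements[1:3] = [85]` → elements = [6, 85, 4, 5]
`value = elements` → value = [6, 85, 4, 5]
So value = [6, 85, 4, 5]

Answer: [6, 85, 4, 5]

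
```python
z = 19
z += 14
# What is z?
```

Trace:
`z = 19` → z = 19
`z += 14` → z = 33
So z = 33

Answer: 33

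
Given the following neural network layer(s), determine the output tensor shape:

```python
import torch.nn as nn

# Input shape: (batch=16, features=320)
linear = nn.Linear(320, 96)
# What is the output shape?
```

Input: (16, 320) -> Output: (16, 96)

Answer: (16, 96)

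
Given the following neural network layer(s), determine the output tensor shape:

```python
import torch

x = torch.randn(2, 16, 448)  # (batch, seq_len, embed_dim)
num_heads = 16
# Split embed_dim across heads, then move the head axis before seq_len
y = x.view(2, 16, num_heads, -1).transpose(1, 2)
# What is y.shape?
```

Input: (2, 16, 448) -> head_dim = 448 // 16 = 28; after view: (2, 16, 16, 28) -> after transpose(1, 2): (2, 16, 16, 28) -> Output: (2, 16, 16, 28)

Answer: (2, 16, 16, 28)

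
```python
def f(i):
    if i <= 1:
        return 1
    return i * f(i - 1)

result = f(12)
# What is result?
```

f(12) = 12 * 11 * 10 * 9 * 8 * 7 * 6 * 5 * 4 * 3 * 2 * 1 = 479001600

Answer: 479001600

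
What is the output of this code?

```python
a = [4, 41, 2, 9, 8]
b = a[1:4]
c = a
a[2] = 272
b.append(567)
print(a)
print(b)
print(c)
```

Key concept: slice vs alias.
Step by step:
`a = [4, 41, 2, 9, 8]` → a = [4, 41, 2, 9, 8]
`b = a[1:4]` → b = [41, 2, 9]
`c = a` → c = [4, 41, 2, 9, 8] (same object as a)
`a[2] = 272` → a = [4, 41, 272, 9, 8] (same object as c); c = [4, 41, 272, 9, 8] (same object as a)
`b.append(567)` → b = [41, 2, 9, 567]
`print(a)` → prints [4, 41, 272, 9, 8]
`print(b)` → prints [41, 2, 9, 567]
`print(c)` → prints [4, 41, 272, 9, 8]

Answer:
[4, 41, 272, 9, 8]
[41, 2, 9, 567]
[4, 41, 272, 9, 8]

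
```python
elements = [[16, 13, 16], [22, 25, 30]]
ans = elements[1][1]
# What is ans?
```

Trace:
`elements = [[16, 13, 16], [22, 25, 30]]` → elements = [[16, 13, 16], [22, 25, 30]]
`ans = elements[1][1]` → ans = 25
So ans = 25

Answer: 25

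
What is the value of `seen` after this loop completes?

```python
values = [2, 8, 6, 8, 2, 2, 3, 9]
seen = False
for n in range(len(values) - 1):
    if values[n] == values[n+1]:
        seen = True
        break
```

Check consecutive duplicates in [2, 8, 6, 8, 2, 2, 3, 9]
`seen` takes the values: False → True

Answer: True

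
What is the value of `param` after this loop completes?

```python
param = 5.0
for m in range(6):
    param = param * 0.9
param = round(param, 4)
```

Exponential decay: 5.0 * 0.9^6
`param` takes the values: 5.0 → 4.5 → 4.05 → 3.645 → 3.2805 → 2.95245 → 2.657205 → 2.6572

Answer: 2.6572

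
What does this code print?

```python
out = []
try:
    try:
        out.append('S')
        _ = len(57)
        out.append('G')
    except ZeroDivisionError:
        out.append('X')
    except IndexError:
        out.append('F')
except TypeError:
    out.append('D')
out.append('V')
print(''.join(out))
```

Execution trace: 'S' (try body) → 'D' (outer except TypeError) → 'V' (after the try/except). Output: SDV

Answer: SDV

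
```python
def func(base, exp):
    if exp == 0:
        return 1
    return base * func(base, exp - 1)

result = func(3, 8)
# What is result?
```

func(3, 8) = 3 * 3 * 3 * 3 * 3 * 3 * 3 * 3 = 6561

Answer: 6561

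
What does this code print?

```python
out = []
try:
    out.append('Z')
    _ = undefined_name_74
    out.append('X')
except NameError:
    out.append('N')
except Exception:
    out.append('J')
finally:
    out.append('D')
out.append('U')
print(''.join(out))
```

Execution trace: 'Z' (try body) → 'N' (except NameError) → 'D' (finally) → 'U' (after the try/except). Output: ZNDU

Answer: ZNDU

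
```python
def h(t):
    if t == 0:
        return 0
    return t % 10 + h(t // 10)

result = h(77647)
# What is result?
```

Sum of digits of 77647: 7 + 4 + 6 + 7 + 7 = 31

Answer: 31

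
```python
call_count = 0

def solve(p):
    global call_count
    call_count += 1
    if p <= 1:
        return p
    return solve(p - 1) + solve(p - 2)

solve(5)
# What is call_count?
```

Calls(p) = 1 + Calls(p-1) + Calls(p-2); Calls(0)=Calls(1)=1. For p=5 this gives 15.

Answer: 15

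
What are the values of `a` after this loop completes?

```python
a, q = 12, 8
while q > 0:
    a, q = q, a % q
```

GCD of 12 and 8
`a` takes the values: 12 → 8 → 4

Answer: 4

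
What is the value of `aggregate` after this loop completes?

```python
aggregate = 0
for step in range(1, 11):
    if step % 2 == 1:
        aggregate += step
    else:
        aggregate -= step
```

Add odd, subtract even
`aggregate` takes the values: 0 → 1 → -1 → 2 → -2 → 3 → -3 → 4 → -4 → 5 → -5

Answer: -5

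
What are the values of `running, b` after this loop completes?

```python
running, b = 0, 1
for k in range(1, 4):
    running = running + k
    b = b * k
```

Sum and factorial of 1 to 3
`running, b` takes the values: (0, 1) → (1, 1) → (3, 1) → (3, 2) → (6, 2) → (6, 6)

Answer: 6, 6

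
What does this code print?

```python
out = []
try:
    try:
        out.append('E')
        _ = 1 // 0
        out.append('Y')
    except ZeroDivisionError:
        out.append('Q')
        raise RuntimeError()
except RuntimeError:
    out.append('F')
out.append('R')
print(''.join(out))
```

Execution trace: 'E' (try body) → 'Q' (except ZeroDivisionError) → 'F' (outer except RuntimeError) → 'R' (after the try/except). Output: EQFR

Answer: EQFR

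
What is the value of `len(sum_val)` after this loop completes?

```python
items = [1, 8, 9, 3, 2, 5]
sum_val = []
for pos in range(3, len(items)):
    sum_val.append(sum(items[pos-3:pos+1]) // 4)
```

Number of 4-element averages
`sum_val` takes the values: [] → [5] → [5, 5] → [5, 5, 4]
So `len(sum_val)` = 3

Answer: 3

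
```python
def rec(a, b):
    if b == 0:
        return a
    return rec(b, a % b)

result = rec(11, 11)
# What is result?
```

rec(11, 11) -> rec(11, 0) -> 11

Answer: 11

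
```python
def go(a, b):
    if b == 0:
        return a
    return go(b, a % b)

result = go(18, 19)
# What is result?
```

go(18, 19) -> go(19, 18) -> go(18, 1) -> go(1, 0) -> 1

Answer: 1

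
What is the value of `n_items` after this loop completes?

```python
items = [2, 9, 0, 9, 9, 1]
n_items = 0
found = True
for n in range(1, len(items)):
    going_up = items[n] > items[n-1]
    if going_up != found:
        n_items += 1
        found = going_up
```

Count direction changes in [2, 9, 0, 9, 9, 1]
`n_items` takes the values: 0 → 1 → 2 → 3

Answer: 3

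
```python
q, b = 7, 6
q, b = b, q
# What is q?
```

Trace:
`q, b = 7, 6` → q = 7; b = 6
`q, b = b, q` → q = 6; b = 7
So q = 6

Answer: 6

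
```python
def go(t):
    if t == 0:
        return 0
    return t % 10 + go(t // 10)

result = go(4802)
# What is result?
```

Sum of digits of 4802: 2 + 0 + 8 + 4 = 14

Answer: 14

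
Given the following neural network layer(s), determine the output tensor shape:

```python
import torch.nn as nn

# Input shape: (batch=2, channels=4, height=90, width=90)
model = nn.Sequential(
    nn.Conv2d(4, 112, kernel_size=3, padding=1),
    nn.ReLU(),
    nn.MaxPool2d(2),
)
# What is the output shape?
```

Input: (2, 4, 90, 90) -> after Conv2d: (2, 112, 90, 90) -> after ReLU: (2, 112, 90, 90) -> Output: (2, 112, 45, 45)

Answer: (2, 112, 45, 45)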